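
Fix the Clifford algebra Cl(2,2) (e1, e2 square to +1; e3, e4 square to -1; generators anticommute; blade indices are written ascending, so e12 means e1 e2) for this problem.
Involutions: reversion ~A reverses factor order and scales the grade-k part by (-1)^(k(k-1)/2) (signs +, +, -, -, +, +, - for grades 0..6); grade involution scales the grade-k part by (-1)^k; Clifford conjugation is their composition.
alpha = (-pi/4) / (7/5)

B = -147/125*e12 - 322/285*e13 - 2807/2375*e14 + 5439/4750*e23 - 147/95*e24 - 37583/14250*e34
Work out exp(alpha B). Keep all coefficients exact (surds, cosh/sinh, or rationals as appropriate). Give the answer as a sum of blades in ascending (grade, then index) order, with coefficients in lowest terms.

B^2 term by term: the squares give (-147/125)^2*(e12)^2 + (-322/285)^2*(e13)^2 + (-2807/2375)^2*(e14)^2 + (5439/4750)^2*(e23)^2 + (-147/95)^2*(e24)^2 + (-37583/14250)^2*(e34)^2 = 21609/15625*(-1) + 103684/81225*(+1) + 7879249/5640625*(+1) + 29582721/22562500*(+1) + 21609/9025*(+1) + 1412481889/203062500*(-1) = -49/25 (each basis 2-blade squares to minus the product of its generators' squares); cross terms between blades sharing an index anticommute and cancel; the commuting (index-disjoint) pairs give grade-4 terms 2*c*c'*(blade product), which cancel blade by blade — e1234: 1841567/296875 - 31556/9025 - 15267273/5640625 = 0 — confirming B is simple. So B^2 = -49/25.
B^2 = -49/25 — since the square is negative, the closed form is circular: l = 7/5, alpha*l = -pi/4, so exp(alpha B) = cos(-pi/4) + (sin(-pi/4)/(7/5))*B = sqrt(2)/2 + (-5*sqrt(2)/14)*B.
Answer: sqrt(2)/2 + 21*sqrt(2)/50*e12 + 23*sqrt(2)/57*e13 + 401*sqrt(2)/950*e14 - 777*sqrt(2)/1900*e23 + 21*sqrt(2)/38*e24 + 5369*sqrt(2)/5700*e34


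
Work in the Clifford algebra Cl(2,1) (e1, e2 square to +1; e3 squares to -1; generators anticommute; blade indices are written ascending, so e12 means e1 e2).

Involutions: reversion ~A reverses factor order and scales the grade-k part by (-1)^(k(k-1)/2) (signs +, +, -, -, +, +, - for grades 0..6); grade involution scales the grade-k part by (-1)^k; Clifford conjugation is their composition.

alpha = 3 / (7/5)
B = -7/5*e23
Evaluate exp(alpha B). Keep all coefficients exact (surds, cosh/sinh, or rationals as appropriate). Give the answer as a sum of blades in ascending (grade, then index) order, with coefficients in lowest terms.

B^2 = (-7/5)^2*(e23)^2 = 49/25*(+1) = 49/25 (a basis 2-blade squares to minus the product of its generators' squares).
B^2 = 49/25 — the positive square puts this in the hyperbolic regime; l = 7/5, alpha*l = 3, so exp(alpha B) = cosh(3) + (sinh(3)/(7/5))*B = cosh(3) + (5*sinh(3)/7)*B.
Answer: cosh(3) - sinh(3)*e23


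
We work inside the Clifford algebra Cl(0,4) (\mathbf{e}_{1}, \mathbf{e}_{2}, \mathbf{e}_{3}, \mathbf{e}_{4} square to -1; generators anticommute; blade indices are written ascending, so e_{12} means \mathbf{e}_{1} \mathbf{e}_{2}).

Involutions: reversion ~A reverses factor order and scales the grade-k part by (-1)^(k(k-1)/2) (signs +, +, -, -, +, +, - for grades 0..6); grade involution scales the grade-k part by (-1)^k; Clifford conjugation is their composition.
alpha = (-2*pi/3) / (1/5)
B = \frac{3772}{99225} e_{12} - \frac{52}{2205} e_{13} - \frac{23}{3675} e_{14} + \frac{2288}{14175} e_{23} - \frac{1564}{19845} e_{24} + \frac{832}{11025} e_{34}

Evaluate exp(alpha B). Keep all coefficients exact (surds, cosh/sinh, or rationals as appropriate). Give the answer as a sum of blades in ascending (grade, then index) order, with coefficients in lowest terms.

B^2 term by term: the squares give (\frac{3772}{99225})^2*(e_{12})^2 + (-\frac{52}{2205})^2*(e_{13})^2 + (-\frac{23}{3675})^2*(e_{14})^2 + (\frac{2288}{14175})^2*(e_{23})^2 + (-\frac{1564}{19845})^2*(e_{24})^2 + (\frac{832}{11025})^2*(e_{34})^2 = \frac{14227984}{9845600625}*(-1) + \frac{2704}{4862025}*(-1) + \frac{529}{13505625}*(-1) + \frac{5234944}{200930625}*(-1) + \frac{2446096}{393824025}*(-1) + \frac{692224}{121550625}*(-1) = -\frac{1}{25} (each basis 2-blade squares to minus the product of its generators' squares); cross terms between blades sharing an index anticommute and cancel; the commuting (index-disjoint) pairs give grade-4 terms 2*c*c'*(blade product), which cancel blade by blade — e_{1234}: \frac{6276608}{1093955625} - \frac{162656}{43758225} - \frac{105248}{52093125} = 0 — confirming B is simple. So B^2 = -\frac{1}{25}.
B^2 = -\frac{1}{25} — B^2 < 0, so the exponential closes trigonometrically: l = \frac{1}{5}, alpha*l = - \frac{2 \pi}{3}, so exp(alpha B) = cos(- \frac{2 \pi}{3}) + (sin(- \frac{2 \pi}{3})/(\frac{1}{5}))*B = - \frac{1}{2} + (- \frac{5 \sqrt{3}}{2})*B.
Answer: - \frac{1}{2} - \frac{1886 \sqrt{3}}{19845} e_{12} + \frac{26 \sqrt{3}}{441} e_{13} + \frac{23 \sqrt{3}}{1470} e_{14} - \frac{1144 \sqrt{3}}{2835} e_{23} + \frac{782 \sqrt{3}}{3969} e_{24} - \frac{416 \sqrt{3}}{2205} e_{34}


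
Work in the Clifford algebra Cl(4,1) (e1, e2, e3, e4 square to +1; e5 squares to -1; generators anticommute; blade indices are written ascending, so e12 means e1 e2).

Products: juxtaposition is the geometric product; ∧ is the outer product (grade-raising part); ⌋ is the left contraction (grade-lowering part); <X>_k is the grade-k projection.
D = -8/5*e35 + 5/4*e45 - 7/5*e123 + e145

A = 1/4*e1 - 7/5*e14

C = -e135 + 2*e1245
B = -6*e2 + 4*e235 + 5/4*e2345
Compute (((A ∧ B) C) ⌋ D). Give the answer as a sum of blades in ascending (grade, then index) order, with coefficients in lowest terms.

step 1: -3/2*e12 - 42/5*e124 + e1235 - 423/80*e12345
step 2: e2 + 423/40*e3 + 84/5*e5 - 423/80*e24 - 2*e34 + 3*e45 - 3/2*e235 - 42/5*e2345
step 3: 15/4 + 3*e1 - 672/25*e3 + 21*e4 - 423/25*e5 - 2961/200*e12 + 7/5*e13 - 84/5*e14
Answer: 15/4 + 3*e1 - 672/25*e3 + 21*e4 - 423/25*e5 - 2961/200*e12 + 7/5*e13 - 84/5*e14


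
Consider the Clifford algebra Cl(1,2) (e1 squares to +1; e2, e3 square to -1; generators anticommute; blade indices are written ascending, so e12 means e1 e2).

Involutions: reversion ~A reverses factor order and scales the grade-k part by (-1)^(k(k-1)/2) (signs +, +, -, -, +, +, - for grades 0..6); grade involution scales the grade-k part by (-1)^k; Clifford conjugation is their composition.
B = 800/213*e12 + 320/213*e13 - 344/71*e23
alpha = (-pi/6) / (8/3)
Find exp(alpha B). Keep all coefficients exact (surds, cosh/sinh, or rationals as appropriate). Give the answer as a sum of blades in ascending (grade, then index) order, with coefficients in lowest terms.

B^2 term by term: the squares give (800/213)^2*(e12)^2 + (320/213)^2*(e13)^2 + (-344/71)^2*(e23)^2 = 640000/45369*(+1) + 102400/45369*(+1) + 118336/5041*(-1) = -64/9 (each basis 2-blade squares to minus the product of its generators' squares); cross terms between blades sharing an index anticommute and cancel. So B^2 = -64/9.
B^2 = -64/9 — the negative square puts this in the circular regime; l = 8/3, alpha*l = -pi/6, so exp(alpha B) = cos(-pi/6) + (sin(-pi/6)/(8/3))*B = sqrt(3)/2 + (-3/16)*B.
Answer: sqrt(3)/2 - 50/71*e12 - 20/71*e13 + 129/142*e23


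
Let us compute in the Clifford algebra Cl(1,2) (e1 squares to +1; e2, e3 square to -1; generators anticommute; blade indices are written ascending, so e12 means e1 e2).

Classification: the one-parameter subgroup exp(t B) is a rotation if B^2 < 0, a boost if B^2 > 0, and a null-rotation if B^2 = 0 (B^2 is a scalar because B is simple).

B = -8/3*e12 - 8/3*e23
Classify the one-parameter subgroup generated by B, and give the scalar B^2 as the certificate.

B^2 term by term: the squares give (-8/3)^2*(e12)^2 + (-8/3)^2*(e23)^2 = 64/9*(+1) + 64/9*(-1) = 0 (each basis 2-blade squares to minus the product of its generators' squares); cross terms between blades sharing an index anticommute and cancel. So B^2 = 0.
Answer: null-rotation, certificate B^2 = 0. The scalar 0 is the complete invariant here: its sign names the subgroup type.


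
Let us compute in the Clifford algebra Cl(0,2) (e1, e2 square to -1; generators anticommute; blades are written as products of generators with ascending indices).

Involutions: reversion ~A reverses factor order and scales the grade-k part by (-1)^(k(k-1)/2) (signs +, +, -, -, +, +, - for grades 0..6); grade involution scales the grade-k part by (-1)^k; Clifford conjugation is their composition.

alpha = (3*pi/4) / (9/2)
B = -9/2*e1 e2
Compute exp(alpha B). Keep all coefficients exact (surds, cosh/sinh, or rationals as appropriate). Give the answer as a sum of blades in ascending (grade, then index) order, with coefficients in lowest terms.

B^2 = (-9/2)^2*(e1 e2)^2 = 81/4*(-1) = -81/4 (a basis 2-blade squares to minus the product of its generators' squares).
B^2 = -81/4 — the series telescopes trigonometrically here: l = 9/2, alpha*l = 3*pi/4, so exp(alpha B) = cos(3*pi/4) + (sin(3*pi/4)/(9/2))*B = -sqrt(2)/2 + (sqrt(2)/9)*B.
Answer: -sqrt(2)/2 - sqrt(2)/2*e1 e2


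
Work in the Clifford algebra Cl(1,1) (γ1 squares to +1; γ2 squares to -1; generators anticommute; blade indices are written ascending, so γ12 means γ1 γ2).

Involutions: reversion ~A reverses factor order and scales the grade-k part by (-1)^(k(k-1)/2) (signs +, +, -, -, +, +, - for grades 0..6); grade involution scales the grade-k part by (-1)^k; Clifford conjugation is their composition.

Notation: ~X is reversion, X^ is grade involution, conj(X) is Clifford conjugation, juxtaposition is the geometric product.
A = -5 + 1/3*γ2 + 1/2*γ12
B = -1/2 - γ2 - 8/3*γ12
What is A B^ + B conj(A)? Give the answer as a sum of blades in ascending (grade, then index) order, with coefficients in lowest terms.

first term: 5/6 - 25/18*γ1 - 31/6*γ2 + 157/12*γ12
second term: 7/2 - 7/18*γ1 + 31/6*γ2 + 163/12*γ12
Answer: 13/3 - 16/9*γ1 + 80/3*γ12


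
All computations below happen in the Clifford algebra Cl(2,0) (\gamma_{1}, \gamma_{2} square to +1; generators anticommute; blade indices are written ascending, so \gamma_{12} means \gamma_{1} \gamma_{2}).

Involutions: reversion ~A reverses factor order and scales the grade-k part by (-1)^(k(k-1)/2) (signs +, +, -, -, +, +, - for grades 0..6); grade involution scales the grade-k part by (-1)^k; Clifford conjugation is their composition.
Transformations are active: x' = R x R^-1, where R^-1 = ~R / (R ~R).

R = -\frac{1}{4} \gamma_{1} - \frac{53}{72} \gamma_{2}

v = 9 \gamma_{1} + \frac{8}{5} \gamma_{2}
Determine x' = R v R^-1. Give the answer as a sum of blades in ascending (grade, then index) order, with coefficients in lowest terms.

~R = -\frac{1}{4} \gamma_{1} - \frac{53}{72} \gamma_{2}, and R ~R = \frac{3133}{5184}, so R^-1 = ~R / (\frac{3133}{5184}).
R v = -\frac{617}{180} + \frac{249}{40} \gamma_{12}
Answer: -\frac{96561}{15665} \gamma_{1} + \frac{21148}{3133} \gamma_{2}


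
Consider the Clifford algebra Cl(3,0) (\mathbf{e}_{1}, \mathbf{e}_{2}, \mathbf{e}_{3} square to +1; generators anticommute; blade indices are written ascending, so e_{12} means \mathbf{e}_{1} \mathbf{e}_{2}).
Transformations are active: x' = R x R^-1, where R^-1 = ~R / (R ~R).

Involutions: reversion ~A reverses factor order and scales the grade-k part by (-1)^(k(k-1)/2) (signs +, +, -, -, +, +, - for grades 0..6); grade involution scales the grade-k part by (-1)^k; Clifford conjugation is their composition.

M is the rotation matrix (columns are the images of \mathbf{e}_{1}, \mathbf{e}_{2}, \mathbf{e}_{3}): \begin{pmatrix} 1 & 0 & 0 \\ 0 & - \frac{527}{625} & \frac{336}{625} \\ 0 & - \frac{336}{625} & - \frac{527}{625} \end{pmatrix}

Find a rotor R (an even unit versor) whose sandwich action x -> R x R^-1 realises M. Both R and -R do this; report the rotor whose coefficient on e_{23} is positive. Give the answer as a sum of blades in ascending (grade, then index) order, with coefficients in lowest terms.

Method: write R = a + b12*e_{12} + b13*e_{13} + b23*e_{23} with a^2 + b12^2 + b13^2 + b23^2 = 1 (so R^-1 = ~R). Expanding the columns R e_j ~R gives tr M = 4a^2 - 1 and, from the antisymmetric part, M21 - M12 = -4a*b12, M13 - M31 = 4a*b13, M32 - M23 = -4a*b23.
Here tr M = -\frac{429}{625}, so a^2 = (1 + tr M)/4 = \frac{49}{625} and a = ±\frac{7}{25}. Taking a = \frac{7}{25}: M21 - M12 = 0, M13 - M31 = 0, M32 - M23 = -\frac{672}{625}, giving b12 = 0, b13 = 0, b23 = \frac{24}{25}, i.e. R = \frac{7}{25} + \frac{24}{25} e_{23}.
Its e_{23} coefficient is already positive.
Answer: \frac{7}{25} + \frac{24}{25} e_{23}. Note: both R and -R realise this M (trace -\frac{429}{625}); the covering map identifies them, and the e_{23}-coefficient sign is the tie-breaker.


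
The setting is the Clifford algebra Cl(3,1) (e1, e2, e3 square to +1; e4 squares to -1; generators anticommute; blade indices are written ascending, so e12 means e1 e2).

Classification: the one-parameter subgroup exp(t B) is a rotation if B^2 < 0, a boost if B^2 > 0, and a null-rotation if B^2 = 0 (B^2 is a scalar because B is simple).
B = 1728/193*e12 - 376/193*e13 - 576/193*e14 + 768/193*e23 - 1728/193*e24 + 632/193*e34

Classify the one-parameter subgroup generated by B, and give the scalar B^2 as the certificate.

B^2 term by term: the squares give (1728/193)^2*(e12)^2 + (-376/193)^2*(e13)^2 + (-576/193)^2*(e14)^2 + (768/193)^2*(e23)^2 + (-1728/193)^2*(e24)^2 + (632/193)^2*(e34)^2 = 2985984/37249*(-1) + 141376/37249*(-1) + 331776/37249*(+1) + 589824/37249*(-1) + 2985984/37249*(+1) + 399424/37249*(+1) = 0 (each basis 2-blade squares to minus the product of its generators' squares); cross terms between blades sharing an index anticommute and cancel; the commuting (index-disjoint) pairs give grade-4 terms 2*c*c'*(blade product), which cancel blade by blade — e1234: 2184192/37249 - 1299456/37249 - 884736/37249 = 0 — confirming B is simple. So B^2 = 0.
Answer: null-rotation, certificate B^2 = 0. Certificate logic: 0 is a conjugation-invariant scalar, so its sign fixes rotation versus boost versus null-rotation outright.


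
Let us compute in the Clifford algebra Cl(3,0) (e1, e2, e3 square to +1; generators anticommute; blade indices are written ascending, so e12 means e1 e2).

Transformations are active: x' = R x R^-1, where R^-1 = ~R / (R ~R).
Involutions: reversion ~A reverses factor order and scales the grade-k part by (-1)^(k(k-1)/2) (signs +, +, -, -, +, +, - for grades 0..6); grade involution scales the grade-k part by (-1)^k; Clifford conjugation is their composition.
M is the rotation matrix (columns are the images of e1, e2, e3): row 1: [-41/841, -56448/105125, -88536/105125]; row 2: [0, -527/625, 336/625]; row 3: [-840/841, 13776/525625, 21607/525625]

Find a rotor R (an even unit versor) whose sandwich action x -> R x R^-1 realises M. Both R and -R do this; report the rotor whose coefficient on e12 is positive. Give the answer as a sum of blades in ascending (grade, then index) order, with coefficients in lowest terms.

Method: write R = a + b12*e12 + b13*e13 + b23*e23 with a^2 + b12^2 + b13^2 + b23^2 = 1 (so R^-1 = ~R). Expanding the columns R e_j ~R gives tr M = 4a^2 - 1 and, from the antisymmetric part, M21 - M12 = -4a*b12, M13 - M31 = 4a*b13, M32 - M23 = -4a*b23.
Here tr M = -17889/21025, so a^2 = (1 + tr M)/4 = 784/21025 and a = ±28/145. Taking a = 28/145: M21 - M12 = 56448/105125, M13 - M31 = 16464/105125, M32 - M23 = -10752/21025, giving b12 = -504/725, b13 = 147/725, b23 = 96/145, i.e. R = 28/145 - 504/725*e12 + 147/725*e13 + 96/145*e23.
Its e12 coefficient is negative, so report the other preimage -R.
Answer: -28/145 + 504/725*e12 - 147/725*e13 - 96/145*e23. Sheet selection: the two-to-one cover makes ±R indistinguishable at the matrix level (trace -17889/21025), so uniqueness comes from the required sign on e12.


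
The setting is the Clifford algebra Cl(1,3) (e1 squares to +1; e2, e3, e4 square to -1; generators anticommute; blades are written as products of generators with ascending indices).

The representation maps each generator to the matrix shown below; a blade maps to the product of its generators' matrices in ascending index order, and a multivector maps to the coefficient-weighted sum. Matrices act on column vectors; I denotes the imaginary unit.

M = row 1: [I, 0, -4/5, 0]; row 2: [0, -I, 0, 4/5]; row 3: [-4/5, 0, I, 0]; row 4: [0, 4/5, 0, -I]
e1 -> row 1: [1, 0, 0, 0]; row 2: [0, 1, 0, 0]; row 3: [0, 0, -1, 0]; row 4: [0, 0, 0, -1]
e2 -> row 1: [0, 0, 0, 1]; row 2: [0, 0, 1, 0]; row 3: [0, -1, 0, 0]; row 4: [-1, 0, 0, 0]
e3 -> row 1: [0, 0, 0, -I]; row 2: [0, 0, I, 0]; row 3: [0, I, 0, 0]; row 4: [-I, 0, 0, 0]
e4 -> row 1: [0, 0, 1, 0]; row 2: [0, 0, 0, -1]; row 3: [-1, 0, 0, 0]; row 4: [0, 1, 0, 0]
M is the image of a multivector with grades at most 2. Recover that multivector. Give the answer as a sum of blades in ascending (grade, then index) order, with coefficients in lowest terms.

Method: the blade images are trace-orthogonal — tr(rho(e_A) rho(e_B)^-1) = 4 if A = B and 0 otherwise — and rho(e_A)^-1 = (e_A)^2 * rho(e_A) with (e_A)^2 = +1 or -1, so the coefficient of e_A in the preimage is (e_A)^2 * tr(M rho(e_A))/4.
Nonzero projections over blades of grade <= 2: e1 e4: (e1 e4)^2 = +1, tr(M rho(e1 e4)) = -16/5, coefficient -4/5; e2 e3: (e2 e3)^2 = -1, tr(M rho(e2 e3)) = 4, coefficient -1. Every other blade of grade <= 2 projects to 0.
Answer: -4/5*e1 e4 - e2 e3


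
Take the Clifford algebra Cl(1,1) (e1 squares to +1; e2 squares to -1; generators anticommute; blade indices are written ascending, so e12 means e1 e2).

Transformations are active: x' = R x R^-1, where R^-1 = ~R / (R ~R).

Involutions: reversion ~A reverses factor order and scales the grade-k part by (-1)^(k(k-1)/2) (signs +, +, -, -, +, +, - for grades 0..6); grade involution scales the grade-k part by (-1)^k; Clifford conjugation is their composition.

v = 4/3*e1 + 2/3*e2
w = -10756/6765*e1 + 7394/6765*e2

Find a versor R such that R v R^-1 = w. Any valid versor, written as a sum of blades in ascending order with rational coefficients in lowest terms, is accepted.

Construction: equal norms (both 4/3) license R = v + w = -1736/6765*e1 + 3968/2255*e2 — nothing changes along that direction, while (v - w)/2 changes sign, so v maps onto w.
Answer: -1736/6765*e1 + 3968/2255*e2


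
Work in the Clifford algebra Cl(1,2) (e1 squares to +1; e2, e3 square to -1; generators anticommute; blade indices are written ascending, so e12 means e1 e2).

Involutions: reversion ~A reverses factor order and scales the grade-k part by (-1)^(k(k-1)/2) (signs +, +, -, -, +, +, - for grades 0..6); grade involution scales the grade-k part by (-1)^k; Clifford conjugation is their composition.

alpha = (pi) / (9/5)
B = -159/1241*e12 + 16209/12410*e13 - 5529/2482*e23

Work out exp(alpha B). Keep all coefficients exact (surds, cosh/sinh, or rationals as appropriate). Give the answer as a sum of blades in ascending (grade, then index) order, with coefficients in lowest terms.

B^2 term by term: the squares give (-159/1241)^2*(e12)^2 + (16209/12410)^2*(e13)^2 + (-5529/2482)^2*(e23)^2 = 25281/1540081*(+1) + 262731681/154008100*(+1) + 30569841/6160324*(-1) = -81/25 (each basis 2-blade squares to minus the product of its generators' squares); cross terms between blades sharing an index anticommute and cancel. So B^2 = -81/25.
B^2 = -81/25 — the series telescopes trigonometrically here: l = 9/5, alpha*l = pi, so exp(alpha B) = cos(pi) + (sin(pi)/(9/5))*B = -1 + (0)*B.
Answer: -1


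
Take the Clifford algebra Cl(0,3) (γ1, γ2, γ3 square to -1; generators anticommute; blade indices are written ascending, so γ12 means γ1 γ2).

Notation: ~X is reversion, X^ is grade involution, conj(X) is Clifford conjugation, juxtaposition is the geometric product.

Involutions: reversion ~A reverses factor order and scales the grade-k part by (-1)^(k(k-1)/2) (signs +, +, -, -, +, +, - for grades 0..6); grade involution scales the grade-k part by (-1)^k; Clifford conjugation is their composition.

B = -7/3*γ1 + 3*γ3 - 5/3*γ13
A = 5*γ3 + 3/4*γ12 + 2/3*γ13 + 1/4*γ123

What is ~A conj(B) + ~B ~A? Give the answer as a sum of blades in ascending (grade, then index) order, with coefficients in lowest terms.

first term: 145/9 + 19/3*γ1 - 13/6*γ2 - 14/9*γ3 - 3/4*γ12 - 35/3*γ13 - 2/3*γ23 + 9/4*γ123
second term: -125/9 - 31/3*γ1 - 13/6*γ2 - 14/9*γ3 + 3/4*γ12 - 35/3*γ13 + 2/3*γ23 - 9/4*γ123
Answer: 20/9 - 4*γ1 - 13/3*γ2 - 28/9*γ3 - 70/3*γ13


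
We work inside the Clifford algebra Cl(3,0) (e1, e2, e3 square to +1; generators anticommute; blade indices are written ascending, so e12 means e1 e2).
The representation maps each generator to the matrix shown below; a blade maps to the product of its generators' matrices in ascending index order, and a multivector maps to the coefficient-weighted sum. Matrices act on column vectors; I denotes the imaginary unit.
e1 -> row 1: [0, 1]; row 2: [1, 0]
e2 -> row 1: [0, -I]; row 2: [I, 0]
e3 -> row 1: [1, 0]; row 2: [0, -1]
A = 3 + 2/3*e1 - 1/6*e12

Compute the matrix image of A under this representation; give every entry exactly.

Bivector images (products of the table entries): rho(e12) = rho(e1)rho(e2) = row 1: [I, 0]; row 2: [0, -I].
M = (3)*1 + (2/3)*rho(e1) + (-1/6)*rho(e12), summed entrywise (1 is the identity matrix):
Answer: row 1: [3 - I/6, 2/3]; row 2: [2/3, 3 + I/6]


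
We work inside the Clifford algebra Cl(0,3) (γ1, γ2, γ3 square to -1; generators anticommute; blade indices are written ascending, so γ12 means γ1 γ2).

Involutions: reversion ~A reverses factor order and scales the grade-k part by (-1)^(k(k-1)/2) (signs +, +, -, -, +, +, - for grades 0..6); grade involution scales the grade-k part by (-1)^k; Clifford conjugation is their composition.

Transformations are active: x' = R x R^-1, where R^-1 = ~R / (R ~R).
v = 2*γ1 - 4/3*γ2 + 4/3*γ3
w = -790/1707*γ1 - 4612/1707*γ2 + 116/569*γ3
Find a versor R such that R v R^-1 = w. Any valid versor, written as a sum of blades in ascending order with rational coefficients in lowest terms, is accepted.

Since q(v) = q(w) = -68/9, the sum R = v + w = 2624/1707*γ1 - 2296/569*γ2 + 2624/1707*γ3 does the job whenever invertible.
Answer: 2624/1707*γ1 - 2296/569*γ2 + 2624/1707*γ3


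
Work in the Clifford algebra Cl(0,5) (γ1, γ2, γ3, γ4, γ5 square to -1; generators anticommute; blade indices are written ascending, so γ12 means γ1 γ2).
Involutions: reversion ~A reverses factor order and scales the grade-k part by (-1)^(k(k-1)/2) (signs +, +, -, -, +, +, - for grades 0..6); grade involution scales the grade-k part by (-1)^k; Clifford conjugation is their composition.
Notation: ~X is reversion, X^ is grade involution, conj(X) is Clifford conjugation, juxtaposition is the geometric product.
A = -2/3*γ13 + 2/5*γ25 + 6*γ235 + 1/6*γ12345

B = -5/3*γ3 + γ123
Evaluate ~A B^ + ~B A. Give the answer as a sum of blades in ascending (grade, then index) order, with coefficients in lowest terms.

first term: -10/9*γ1 - 2/3*γ2 + 6*γ15 - 10*γ25 - 1/6*γ45 - 2/5*γ135 + 2/3*γ235 - 5/18*γ1245
second term: 10/9*γ1 + 2/3*γ2 + 6*γ15 - 10*γ25 - 1/6*γ45 - 2/5*γ135 + 2/3*γ235 + 5/18*γ1245
Answer: 12*γ15 - 20*γ25 - 1/3*γ45 - 4/5*γ135 + 4/3*γ235


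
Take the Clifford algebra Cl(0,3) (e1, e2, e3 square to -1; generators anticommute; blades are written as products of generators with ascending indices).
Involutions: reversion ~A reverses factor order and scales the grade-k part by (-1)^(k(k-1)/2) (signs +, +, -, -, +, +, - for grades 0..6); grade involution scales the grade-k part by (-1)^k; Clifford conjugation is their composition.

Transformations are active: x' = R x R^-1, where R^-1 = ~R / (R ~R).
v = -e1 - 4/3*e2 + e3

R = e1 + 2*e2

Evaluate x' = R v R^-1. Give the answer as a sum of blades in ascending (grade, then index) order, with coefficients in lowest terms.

~R = e1 + 2*e2, and R ~R = -5, so R^-1 = ~R / (-5).
R v = 11/3 + 2/3*e1 e2 + e1 e3 + 2*e2 e3
Answer: -7/15*e1 - 8/5*e2 - e3


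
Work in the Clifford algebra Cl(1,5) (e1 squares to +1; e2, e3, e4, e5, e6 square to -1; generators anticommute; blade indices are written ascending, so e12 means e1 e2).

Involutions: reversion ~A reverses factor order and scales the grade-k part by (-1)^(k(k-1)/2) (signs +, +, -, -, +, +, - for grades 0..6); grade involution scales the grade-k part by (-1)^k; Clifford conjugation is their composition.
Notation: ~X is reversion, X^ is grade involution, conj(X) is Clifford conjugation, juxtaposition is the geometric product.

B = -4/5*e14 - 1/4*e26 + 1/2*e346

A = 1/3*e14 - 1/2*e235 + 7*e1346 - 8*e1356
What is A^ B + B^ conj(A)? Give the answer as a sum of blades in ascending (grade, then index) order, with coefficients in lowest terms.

first term: -4/15 + 7/2*e1 + 28/5*e36 + 1/6*e136 - 4*e145 + 1/8*e356 - 7/4*e1234 + 2*e1235 + 1/12*e1246 - 1/4*e2456 - 32/5*e3456 - 2/5*e12345
second term: 4/15 + 7/2*e1 + 28/5*e36 - 1/6*e136 + 4*e145 + 1/8*e356 + 7/4*e1234 - 2*e1235 - 1/12*e1246 - 1/4*e2456 + 32/5*e3456 + 2/5*e12345
Answer: 7*e1 + 56/5*e36 + 1/4*e356 - 1/2*e2456


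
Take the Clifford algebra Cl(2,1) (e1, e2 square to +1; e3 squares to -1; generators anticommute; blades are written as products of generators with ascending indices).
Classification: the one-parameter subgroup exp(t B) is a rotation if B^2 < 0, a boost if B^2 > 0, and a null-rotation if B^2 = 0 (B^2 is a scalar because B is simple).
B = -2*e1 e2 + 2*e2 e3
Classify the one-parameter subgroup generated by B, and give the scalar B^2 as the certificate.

B^2 term by term: the squares give (-2)^2*(e1 e2)^2 + (2)^2*(e2 e3)^2 = 4*(-1) + 4*(+1) = 0 (each basis 2-blade squares to minus the product of its generators' squares); cross terms between blades sharing an index anticommute and cancel. So B^2 = 0.
Answer: null-rotation, certificate B^2 = 0. One invariant decides it: the square 0 survives every conjugation, and its sign is exactly the classification.


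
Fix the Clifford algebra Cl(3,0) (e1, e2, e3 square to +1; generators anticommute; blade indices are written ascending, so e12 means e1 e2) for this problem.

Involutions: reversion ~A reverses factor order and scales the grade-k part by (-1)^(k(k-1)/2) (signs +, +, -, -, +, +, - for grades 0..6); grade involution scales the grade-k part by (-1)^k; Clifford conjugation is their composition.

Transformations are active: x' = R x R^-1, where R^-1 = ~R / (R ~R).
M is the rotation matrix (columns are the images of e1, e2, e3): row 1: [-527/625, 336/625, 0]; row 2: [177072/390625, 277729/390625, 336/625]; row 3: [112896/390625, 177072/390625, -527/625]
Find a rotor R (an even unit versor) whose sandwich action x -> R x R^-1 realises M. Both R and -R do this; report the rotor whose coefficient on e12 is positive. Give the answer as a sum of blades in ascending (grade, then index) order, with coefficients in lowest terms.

Method: write R = a + b12*e12 + b13*e13 + b23*e23 with a^2 + b12^2 + b13^2 + b23^2 = 1 (so R^-1 = ~R). Expanding the columns R e_j ~R gives tr M = 4a^2 - 1 and, from the antisymmetric part, M21 - M12 = -4a*b12, M13 - M31 = 4a*b13, M32 - M23 = -4a*b23.
Here tr M = -381021/390625, so a^2 = (1 + tr M)/4 = 2401/390625 and a = ±49/625. Taking a = 49/625: M21 - M12 = -32928/390625, M13 - M31 = -112896/390625, M32 - M23 = -32928/390625, giving b12 = 168/625, b13 = -576/625, b23 = 168/625, i.e. R = 49/625 + 168/625*e12 - 576/625*e13 + 168/625*e23.
Its e12 coefficient is already positive.
Answer: 49/625 + 168/625*e12 - 576/625*e13 + 168/625*e23. Uniqueness: Spin(3) -> SO(3) maps R and -R to the same rotation of trace -381021/390625; fixing the sign of the e12 coefficient removes the ambiguity.


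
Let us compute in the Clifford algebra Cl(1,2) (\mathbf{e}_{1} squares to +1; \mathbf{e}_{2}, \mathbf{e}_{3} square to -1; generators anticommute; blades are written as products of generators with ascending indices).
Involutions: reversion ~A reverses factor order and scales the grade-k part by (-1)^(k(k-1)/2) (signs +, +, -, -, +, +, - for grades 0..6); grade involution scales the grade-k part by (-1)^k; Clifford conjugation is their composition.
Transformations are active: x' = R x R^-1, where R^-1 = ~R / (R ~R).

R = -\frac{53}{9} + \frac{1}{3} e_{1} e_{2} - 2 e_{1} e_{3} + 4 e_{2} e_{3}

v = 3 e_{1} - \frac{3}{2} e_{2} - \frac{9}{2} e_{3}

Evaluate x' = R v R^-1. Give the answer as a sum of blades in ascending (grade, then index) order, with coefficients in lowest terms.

~R = -\frac{53}{9} - \frac{1}{3} e_{1} e_{2} + 2 e_{1} e_{3} - 4 e_{2} e_{3}, and R ~R = \frac{3772}{81}, so R^-1 = ~R / (\frac{3772}{81}).
R v = -\frac{157}{6} e_{1} + \frac{155}{6} e_{2} + \frac{53}{2} e_{3} + \frac{15}{2} e_{1} e_{2} e_{3}
Answer: \frac{18507}{3772} e_{1} - \frac{21417}{3772} e_{2} - \frac{2178}{943} e_{3}


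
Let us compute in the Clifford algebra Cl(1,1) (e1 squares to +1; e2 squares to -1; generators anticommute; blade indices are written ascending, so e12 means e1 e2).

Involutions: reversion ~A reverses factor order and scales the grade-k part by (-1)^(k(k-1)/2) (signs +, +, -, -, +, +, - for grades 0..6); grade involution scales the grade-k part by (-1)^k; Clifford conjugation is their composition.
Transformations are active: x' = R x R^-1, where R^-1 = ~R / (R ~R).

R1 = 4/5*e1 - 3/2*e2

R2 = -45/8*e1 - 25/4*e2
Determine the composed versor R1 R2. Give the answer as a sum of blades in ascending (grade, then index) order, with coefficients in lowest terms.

Distribute over the terms of R1 (each basis-blade product reordered to ascending indices, repeated generators contracted through their squares):
(4/5*e1) R2 = -9/2 - 5*e12
(-3/2*e2) R2 = -75/8 - 135/16*e12
Summing the partial products and collecting blades:
Answer: -111/8 - 215/16*e12


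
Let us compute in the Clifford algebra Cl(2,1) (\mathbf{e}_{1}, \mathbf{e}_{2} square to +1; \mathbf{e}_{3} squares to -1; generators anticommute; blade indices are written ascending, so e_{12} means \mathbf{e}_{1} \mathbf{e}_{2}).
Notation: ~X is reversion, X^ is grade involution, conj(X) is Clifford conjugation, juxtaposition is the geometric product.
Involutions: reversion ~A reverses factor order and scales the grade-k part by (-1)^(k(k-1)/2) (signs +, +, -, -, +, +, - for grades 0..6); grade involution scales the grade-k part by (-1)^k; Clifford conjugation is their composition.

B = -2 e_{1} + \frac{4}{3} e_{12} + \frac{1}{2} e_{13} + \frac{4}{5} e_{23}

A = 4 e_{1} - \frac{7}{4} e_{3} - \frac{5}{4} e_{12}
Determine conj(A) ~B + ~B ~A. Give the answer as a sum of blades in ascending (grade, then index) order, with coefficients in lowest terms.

first term: \frac{29}{3} - \frac{7}{8} e_{1} + \frac{193}{30} e_{2} + 2 e_{3} + \frac{5}{2} e_{13} + \frac{5}{8} e_{23} + \frac{13}{15} e_{123}
second term: -\frac{19}{3} - \frac{7}{8} e_{1} + \frac{43}{30} e_{2} + 2 e_{3} + \frac{9}{2} e_{13} - \frac{5}{8} e_{23} - \frac{13}{15} e_{123}
Answer: \frac{10}{3} - \frac{7}{4} e_{1} + \frac{118}{15} e_{2} + 4 e_{3} + 7 e_{13}


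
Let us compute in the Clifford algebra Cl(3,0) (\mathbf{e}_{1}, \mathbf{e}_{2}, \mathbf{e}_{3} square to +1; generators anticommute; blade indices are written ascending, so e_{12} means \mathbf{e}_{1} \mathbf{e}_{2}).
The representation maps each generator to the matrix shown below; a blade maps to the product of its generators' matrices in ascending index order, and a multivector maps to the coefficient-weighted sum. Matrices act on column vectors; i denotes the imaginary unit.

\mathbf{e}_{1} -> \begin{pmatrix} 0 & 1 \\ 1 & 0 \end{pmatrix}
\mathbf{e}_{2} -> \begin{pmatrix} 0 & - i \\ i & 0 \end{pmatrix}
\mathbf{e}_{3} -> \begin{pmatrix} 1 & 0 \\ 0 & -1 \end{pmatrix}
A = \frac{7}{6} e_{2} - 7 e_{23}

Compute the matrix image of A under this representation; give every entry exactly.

Bivector images (products of the table entries): rho(e_{23}) = rho(\mathbf{e}_{2})rho(\mathbf{e}_{3}) = \begin{pmatrix} 0 & i \\ i & 0 \end{pmatrix}.
M = (\frac{7}{6})*rho(e_{2}) + (-7)*rho(e_{23}), summed entrywise:
Answer: \begin{pmatrix} 0 & - \frac{49 i}{6} \\ - \frac{35 i}{6} & 0 \end{pmatrix}


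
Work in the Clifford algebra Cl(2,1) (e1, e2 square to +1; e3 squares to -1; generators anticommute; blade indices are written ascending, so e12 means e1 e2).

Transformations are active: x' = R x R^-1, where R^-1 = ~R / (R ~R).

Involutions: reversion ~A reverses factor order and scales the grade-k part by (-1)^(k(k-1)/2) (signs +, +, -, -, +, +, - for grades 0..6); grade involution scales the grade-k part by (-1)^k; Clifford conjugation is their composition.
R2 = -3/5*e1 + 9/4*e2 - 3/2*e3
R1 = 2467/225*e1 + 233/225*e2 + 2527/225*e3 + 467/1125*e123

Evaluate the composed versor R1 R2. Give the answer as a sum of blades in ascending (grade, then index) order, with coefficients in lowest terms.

Distribute over the terms of R2 (each basis-blade product reordered to ascending indices, repeated generators contracted through their squares):
R1 (-3/5*e1) = -2467/375 + 233/375*e12 + 2527/375*e13 - 467/1875*e23
R1 (9/4*e2) = 233/100 + 2467/100*e12 - 467/500*e13 - 2527/100*e23
R1 (-3/2*e3) = 2527/150 + 467/750*e12 - 2467/150*e13 - 233/150*e23
Summing the partial products and collecting blades:
Answer: 6299/500 + 12957/500*e12 - 5321/500*e13 - 67681/2500*e23


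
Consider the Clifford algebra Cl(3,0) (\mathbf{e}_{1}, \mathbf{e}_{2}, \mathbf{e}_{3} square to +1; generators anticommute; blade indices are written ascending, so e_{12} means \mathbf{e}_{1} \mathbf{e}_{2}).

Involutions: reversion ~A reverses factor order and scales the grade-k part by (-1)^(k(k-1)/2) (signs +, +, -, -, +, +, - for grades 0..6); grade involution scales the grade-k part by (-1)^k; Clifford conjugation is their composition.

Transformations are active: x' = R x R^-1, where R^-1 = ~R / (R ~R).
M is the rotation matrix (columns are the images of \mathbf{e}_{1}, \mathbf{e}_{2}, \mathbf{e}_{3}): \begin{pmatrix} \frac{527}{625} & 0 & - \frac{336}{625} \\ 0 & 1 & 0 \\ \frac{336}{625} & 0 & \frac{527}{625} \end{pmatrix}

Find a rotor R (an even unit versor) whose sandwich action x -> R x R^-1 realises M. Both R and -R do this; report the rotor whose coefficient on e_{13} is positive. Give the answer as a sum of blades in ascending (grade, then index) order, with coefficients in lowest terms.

Method: write R = a + b12*e_{12} + b13*e_{13} + b23*e_{23} with a^2 + b12^2 + b13^2 + b23^2 = 1 (so R^-1 = ~R). Expanding the columns R e_j ~R gives tr M = 4a^2 - 1 and, from the antisymmetric part, M21 - M12 = -4a*b12, M13 - M31 = 4a*b13, M32 - M23 = -4a*b23.
Here tr M = \frac{1679}{625}, so a^2 = (1 + tr M)/4 = \frac{576}{625} and a = ±\frac{24}{25}. Taking a = \frac{24}{25}: M21 - M12 = 0, M13 - M31 = -\frac{672}{625}, M32 - M23 = 0, giving b12 = 0, b13 = -\frac{7}{25}, b23 = 0, i.e. R = \frac{24}{25} - \frac{7}{25} e_{13}.
Its e_{13} coefficient is negative, so report the other preimage -R.
Answer: -\frac{24}{25} + \frac{7}{25} e_{13}. Why the constraint matters: R and -R act identically through the sandwich — M has trace \frac{1679}{625} either way — so only the sign condition on e_{13} picks one of the two preimages.


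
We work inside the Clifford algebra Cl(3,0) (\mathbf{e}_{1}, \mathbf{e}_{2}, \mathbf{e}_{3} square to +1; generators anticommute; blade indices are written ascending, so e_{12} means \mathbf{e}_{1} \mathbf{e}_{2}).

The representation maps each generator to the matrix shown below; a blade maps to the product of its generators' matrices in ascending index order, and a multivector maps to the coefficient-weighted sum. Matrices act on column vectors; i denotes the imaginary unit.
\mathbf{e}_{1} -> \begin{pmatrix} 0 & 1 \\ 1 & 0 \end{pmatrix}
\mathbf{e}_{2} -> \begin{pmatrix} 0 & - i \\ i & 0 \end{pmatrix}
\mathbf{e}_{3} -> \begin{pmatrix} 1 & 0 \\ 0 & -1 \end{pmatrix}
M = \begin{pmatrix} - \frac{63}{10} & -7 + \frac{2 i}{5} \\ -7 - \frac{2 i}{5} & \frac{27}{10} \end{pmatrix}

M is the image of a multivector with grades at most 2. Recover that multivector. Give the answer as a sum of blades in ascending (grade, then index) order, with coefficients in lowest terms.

Method: 1, rho(e_{1}), rho(e_{2}), rho(e_{3}) form a trace-orthogonal basis of the 2x2 complex matrices (tr(X Y) = 2 if X = Y, else 0), so M = m0*1 + m1*rho(e_{1}) + m2*rho(e_{2}) + m3*rho(e_{3}) with m0 = tr(M)/2 = - \frac{9}{5}, m1 = tr(M rho(e_{1}))/2 = -7, m2 = tr(M rho(e_{2}))/2 = - \frac{2}{5}, m3 = tr(M rho(e_{3}))/2 = - \frac{9}{2}.
Multiplying table entries, the bivector images are rho(e_{12}) = i*rho(e_{3}), rho(e_{13}) = -i*rho(e_{2}), rho(e_{23}) = i*rho(e_{1}); with real blade coefficients the real parts of m0..m3 are the coefficients of 1, e_{1}, e_{2}, e_{3} and the imaginary parts give the bivectors (e_{23}: Im m1, e_{13}: -Im m2, e_{12}: Im m3).
Answer: -\frac{9}{5} - 7 e_{1} - \frac{2}{5} e_{2} - \frac{9}{2} e_{3}


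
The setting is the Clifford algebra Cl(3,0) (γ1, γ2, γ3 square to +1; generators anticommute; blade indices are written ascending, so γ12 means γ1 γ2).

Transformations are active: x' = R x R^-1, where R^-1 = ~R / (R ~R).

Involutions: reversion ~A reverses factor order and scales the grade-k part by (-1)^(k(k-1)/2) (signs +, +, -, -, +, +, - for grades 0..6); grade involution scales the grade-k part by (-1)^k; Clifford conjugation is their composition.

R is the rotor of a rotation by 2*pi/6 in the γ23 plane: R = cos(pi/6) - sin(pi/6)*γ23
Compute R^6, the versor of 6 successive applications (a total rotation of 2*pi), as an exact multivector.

Half-angle bookkeeping: 6 applications in γ23 add up to rotor phase 6*pi/6 = pi, so R^6 = cos(pi) - sin(pi)*γ23.
cos(pi) = -1 and sin(pi) = 0, so R^6 = -1. The total rotation 2*pi is 1 full turn, so every vector returns to itself, yet the rotor is -1, on the OTHER sheet of the double cover (an odd number of 2*pi turns).
Answer: -1


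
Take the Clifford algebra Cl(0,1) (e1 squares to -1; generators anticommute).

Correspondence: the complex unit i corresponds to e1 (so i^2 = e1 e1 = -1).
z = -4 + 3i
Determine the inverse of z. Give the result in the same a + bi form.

In blades: z = -4 + 3*e1.
With qbar = -4 - 3*e1 (scalar fixed, mapped units negated), z qbar = 25 (the sum of squared coefficients), so z^-1 = qbar / (25) = -4/25 - 3/25*e1; translating back:
Answer: -4/25 - 3/25*i


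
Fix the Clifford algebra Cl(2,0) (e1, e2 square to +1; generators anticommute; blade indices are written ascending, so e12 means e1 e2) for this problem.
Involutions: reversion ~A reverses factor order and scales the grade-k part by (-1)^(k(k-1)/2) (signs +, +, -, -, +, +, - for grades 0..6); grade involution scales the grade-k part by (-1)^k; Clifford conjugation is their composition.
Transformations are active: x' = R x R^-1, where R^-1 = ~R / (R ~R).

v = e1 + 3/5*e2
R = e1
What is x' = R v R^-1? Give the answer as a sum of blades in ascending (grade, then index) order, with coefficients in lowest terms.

~R = e1, and R ~R = 1, so R^-1 = ~R / (1).
R v = 1 + 3/5*e12
Answer: e1 - 3/5*e2


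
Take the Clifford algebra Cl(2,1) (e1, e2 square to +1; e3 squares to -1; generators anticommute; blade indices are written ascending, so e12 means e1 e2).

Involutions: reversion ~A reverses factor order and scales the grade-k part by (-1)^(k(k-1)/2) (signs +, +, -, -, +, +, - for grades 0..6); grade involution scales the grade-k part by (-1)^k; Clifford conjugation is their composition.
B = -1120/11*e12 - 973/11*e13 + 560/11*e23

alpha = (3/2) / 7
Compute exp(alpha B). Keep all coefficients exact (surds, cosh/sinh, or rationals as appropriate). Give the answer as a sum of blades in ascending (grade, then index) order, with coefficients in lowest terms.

B^2 term by term: the squares give (-1120/11)^2*(e12)^2 + (-973/11)^2*(e13)^2 + (560/11)^2*(e23)^2 = 1254400/121*(-1) + 946729/121*(+1) + 313600/121*(+1) = 49 (each basis 2-blade squares to minus the product of its generators' squares); cross terms between blades sharing an index anticommute and cancel. So B^2 = 49.
B^2 = 49 — the series telescopes hyperbolically here: l = 7, alpha*l = 3/2, so exp(alpha B) = cosh(3/2) + (sinh(3/2)/7)*B = cosh(3/2) + (sinh(3/2)/7)*B.
Answer: cosh(3/2) - 160*sinh(3/2)/11*e12 - 139*sinh(3/2)/11*e13 + 80*sinh(3/2)/11*e23


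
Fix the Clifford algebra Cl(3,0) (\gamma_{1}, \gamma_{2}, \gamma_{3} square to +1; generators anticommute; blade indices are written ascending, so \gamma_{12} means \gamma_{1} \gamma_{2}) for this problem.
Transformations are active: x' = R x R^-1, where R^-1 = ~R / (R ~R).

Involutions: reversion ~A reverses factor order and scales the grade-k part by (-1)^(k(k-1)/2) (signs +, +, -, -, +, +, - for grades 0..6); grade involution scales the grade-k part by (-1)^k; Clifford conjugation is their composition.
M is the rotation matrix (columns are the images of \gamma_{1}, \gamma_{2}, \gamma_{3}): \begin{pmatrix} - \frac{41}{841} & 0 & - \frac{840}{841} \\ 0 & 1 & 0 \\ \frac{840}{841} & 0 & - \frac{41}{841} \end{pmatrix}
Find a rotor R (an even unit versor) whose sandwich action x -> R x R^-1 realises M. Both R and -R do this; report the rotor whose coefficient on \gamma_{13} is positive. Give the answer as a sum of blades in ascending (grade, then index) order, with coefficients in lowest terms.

Method: write R = a + b12*\gamma_{12} + b13*\gamma_{13} + b23*\gamma_{23} with a^2 + b12^2 + b13^2 + b23^2 = 1 (so R^-1 = ~R). Expanding the columns R e_j ~R gives tr M = 4a^2 - 1 and, from the antisymmetric part, M21 - M12 = -4a*b12, M13 - M31 = 4a*b13, M32 - M23 = -4a*b23.
Here tr M = \frac{759}{841}, so a^2 = (1 + tr M)/4 = \frac{400}{841} and a = ±\frac{20}{29}. Taking a = \frac{20}{29}: M21 - M12 = 0, M13 - M31 = -\frac{1680}{841}, M32 - M23 = 0, giving b12 = 0, b13 = -\frac{21}{29}, b23 = 0, i.e. R = \frac{20}{29} - \frac{21}{29} \gamma_{13}.
Its \gamma_{13} coefficient is negative, so report the other preimage -R.
Answer: -\frac{20}{29} + \frac{21}{29} \gamma_{13}. Sheet selection: the two-to-one cover makes ±R indistinguishable at the matrix level (trace \frac{759}{841}), so uniqueness comes from the required sign on \gamma_{13}.
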